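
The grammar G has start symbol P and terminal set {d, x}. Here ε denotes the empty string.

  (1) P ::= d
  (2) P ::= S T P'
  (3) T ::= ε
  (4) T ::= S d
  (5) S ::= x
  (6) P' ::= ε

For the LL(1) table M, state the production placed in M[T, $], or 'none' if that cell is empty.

T ::= ε

FIRST(S) = {x}
FIRST(P') = {ε}
FIRST(P) = {d, x}  (via S T P')
FIRST(T) = {ε, x}  (via S d)
FOLLOW(P) includes $ since P is the start symbol.
FOLLOW(P): P appears on no right-hand side. Thus FOLLOW(P) = {$}.
FOLLOW(T): in P::=S T P', T is followed by P' with FIRST {ε}; in P::=S T P', the suffix after T is nullable, so FOLLOW(T) ⊇ FOLLOW(P) = {$}. Thus FOLLOW(T) = {$}.
For T ::= ε: FIRST(ε) = {ε}, so it goes in M[T, t] for t ∈ {}; since ε ∈ FIRST, also for every t ∈ FOLLOW(T) = {$}.
For T ::= S d: FIRST(S d) = {x}, so it goes in M[T, t] for t ∈ {x}.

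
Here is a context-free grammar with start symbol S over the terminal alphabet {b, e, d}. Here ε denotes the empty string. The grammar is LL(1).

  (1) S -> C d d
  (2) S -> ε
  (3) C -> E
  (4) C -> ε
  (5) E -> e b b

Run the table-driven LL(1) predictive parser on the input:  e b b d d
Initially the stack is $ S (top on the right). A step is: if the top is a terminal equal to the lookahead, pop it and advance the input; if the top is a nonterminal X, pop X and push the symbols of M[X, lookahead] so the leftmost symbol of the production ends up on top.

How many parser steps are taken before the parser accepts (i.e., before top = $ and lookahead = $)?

     Stack        Input        Action
  1  $ S          e b b d d $  expand S -> C d d
  2  $ d d C      e b b d d $  expand C -> E
  3  $ d d E      e b b d d $  expand E -> e b b
  4  $ d d b b e  e b b d d $  match e
  5  $ d d b b    b b d d $    match b
  6  $ d d b      b d d $      match b
  7  $ d d        d d $        match d
  8  $ d          d $          match d
Accept reached after 8 steps.

8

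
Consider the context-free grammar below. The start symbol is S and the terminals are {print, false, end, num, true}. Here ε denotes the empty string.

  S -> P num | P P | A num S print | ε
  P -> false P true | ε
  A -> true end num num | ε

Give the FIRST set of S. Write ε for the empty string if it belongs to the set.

{ε, false, num, true}

FIRST(P) = {ε, false}
FIRST(A) = {ε, true}
FIRST(S) = {ε, false, num, true}  (via P num, P P, A num S print)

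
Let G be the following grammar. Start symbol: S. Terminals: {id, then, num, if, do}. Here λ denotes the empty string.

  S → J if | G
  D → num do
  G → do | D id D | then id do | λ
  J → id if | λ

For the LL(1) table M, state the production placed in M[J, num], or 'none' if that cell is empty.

FIRST(D) = {num}
FIRST(J) = {λ, id}
FIRST(G) = {λ, do, num, then}  (via D id D)
FIRST(S) = {λ, do, id, if, num, then}  (via J if, G)
FOLLOW(S) includes $ since S is the start symbol.
FOLLOW(J): in S→J if, J is followed by if with FIRST {if}. Thus FOLLOW(J) = {if}.
For J → id if: FIRST(id if) = {id}, so it goes in M[J, t] for t ∈ {id}.
For J → λ: FIRST(λ) = {λ}, so it goes in M[J, t] for t ∈ {}; since λ ∈ FIRST, also for every t ∈ FOLLOW(J) = {if}.
None of these place a production in M[J, num].

none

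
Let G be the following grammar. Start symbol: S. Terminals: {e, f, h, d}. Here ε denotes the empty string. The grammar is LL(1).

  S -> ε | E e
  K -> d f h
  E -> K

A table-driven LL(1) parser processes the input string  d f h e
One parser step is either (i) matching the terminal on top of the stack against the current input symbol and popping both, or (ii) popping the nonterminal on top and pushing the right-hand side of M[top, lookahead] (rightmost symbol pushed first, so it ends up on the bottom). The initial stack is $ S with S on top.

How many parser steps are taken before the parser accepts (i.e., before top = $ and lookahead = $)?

     Stack      Input      Action
  1  $ S        d f h e $  expand S -> E e
  2  $ e E      d f h e $  expand E -> K
  3  $ e K      d f h e $  expand K -> d f h
  4  $ e h f d  d f h e $  match d
  5  $ e h f    f h e $    match f
  6  $ e h      h e $      match h
  7  $ e        e $        match e
Accept reached after 7 steps.

7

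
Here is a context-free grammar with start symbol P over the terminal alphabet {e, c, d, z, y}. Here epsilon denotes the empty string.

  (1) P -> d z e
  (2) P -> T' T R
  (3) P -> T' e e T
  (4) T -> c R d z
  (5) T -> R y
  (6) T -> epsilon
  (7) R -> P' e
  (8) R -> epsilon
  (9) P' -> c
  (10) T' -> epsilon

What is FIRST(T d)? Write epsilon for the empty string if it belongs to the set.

FIRST(P') = {c}
FIRST(T') = {epsilon}
FIRST(R) = {epsilon, c}  (via P' e)
FIRST(T) = {epsilon, c, y}  (via R y)
FIRST(P) = {epsilon, c, d, e, y}  (via T' T R, T' e e T)
FIRST(T d): take FIRST of each symbol in turn, carrying on past any symbol whose FIRST contains epsilon; result {c, d, y}.

{c, d, y}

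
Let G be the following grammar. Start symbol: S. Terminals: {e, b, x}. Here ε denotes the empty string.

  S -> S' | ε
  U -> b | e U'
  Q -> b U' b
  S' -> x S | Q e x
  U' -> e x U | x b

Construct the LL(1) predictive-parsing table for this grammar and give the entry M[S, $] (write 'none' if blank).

FIRST(U): from U->b we get {b}; from U->e U' we get {e}. So FIRST(U) = {b, e}.
FIRST(Q): from Q->b U' b we get {b}. So FIRST(Q) = {b}.
FIRST(U'): from U'->e x U we get {e}; from U'->x b we get {x}. So FIRST(U') = {e, x}.
FIRST(S'): from S'->x S we get {x}; from S'->Q e x we get {b}. So FIRST(S') = {b, x}.
FIRST(S): from S->S' we get {b, x}; from S->ε we get {ε}. So FIRST(S) = {ε, b, x}.
FOLLOW(S) includes $ since S is the start symbol.
FOLLOW(S): in S'->x S, the suffix after S is empty, so FOLLOW(S) ⊇ FOLLOW(S') = {$}. Thus FOLLOW(S) = {$}.
FOLLOW(S'): in S->S', the suffix after S' is empty, so FOLLOW(S') ⊇ FOLLOW(S) = {$}. Thus FOLLOW(S') = {$}.
For S -> S': FIRST(S') = {b, x}, so it goes in M[S, t] for t ∈ {b, x}.
For S -> ε: FIRST(ε) = {ε}, so it goes in M[S, t] for t ∈ {}; since ε ∈ FIRST, also for every t ∈ FOLLOW(S) = {$}.

S -> ε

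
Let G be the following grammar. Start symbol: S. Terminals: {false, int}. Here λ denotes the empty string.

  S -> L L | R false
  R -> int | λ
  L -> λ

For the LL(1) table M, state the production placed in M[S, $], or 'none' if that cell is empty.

S -> L L

FIRST(R) = {λ, int}
FIRST(L) = {λ}
FIRST(S) = {λ, false, int}  (via L L, R false)
FOLLOW(S) includes $ since S is the start symbol.
FOLLOW(S): S appears on no right-hand side. Thus FOLLOW(S) = {$}.
For S -> L L: FIRST(L L) = {λ}, so it goes in M[S, t] for t ∈ {}; since λ ∈ FIRST, also for every t ∈ FOLLOW(S) = {$}.
For S -> R false: FIRST(R false) = {false, int}, so it goes in M[S, t] for t ∈ {false, int}.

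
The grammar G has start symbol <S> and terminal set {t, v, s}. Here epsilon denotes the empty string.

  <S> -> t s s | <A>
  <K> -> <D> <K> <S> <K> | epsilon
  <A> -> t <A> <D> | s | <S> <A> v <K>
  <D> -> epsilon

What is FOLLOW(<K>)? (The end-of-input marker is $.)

FIRST(<D>) = {epsilon}
FIRST(<S>) = {s, t}  (via <A>)
FIRST(<K>) = {epsilon, s, t}  (via <D> <K> <S> <K>)
FIRST(<A>) = {s, t}  (via <S> <A> v <K>)
FOLLOW(<S>) includes $ since <S> is the start symbol.
FOLLOW(<S>): in <K>-><D> <K> <S> <K>, <S> is followed by <K> with FIRST {epsilon, s, t}; in <K>-><D> <K> <S> <K>, the suffix after <S> is nullable, so FOLLOW(<S>) ⊇ FOLLOW(<K>) = {$, s, t, v}; in <A>-><S> <A> v <K>, <S> is followed by <A> v <K> with FIRST {s, t}. Thus FOLLOW(<S>) = {$, s, t, v}.
FOLLOW(<A>): in <S>-><A>, the suffix after <A> is empty, so FOLLOW(<A>) ⊇ FOLLOW(<S>) = {$, s, t, v}; in <A>->t <A> <D>, <A> is followed by <D> with FIRST {epsilon}; in <A>->t <A> <D>, the suffix after <A> is nullable (adds nothing new); in <A>-><S> <A> v <K>, <A> is followed by v <K> with FIRST {v}. Thus FOLLOW(<A>) = {$, s, t, v}.
FOLLOW(<K>): in <K>-><D> <K> <S> <K> (occurrence 1), <K> is followed by <S> <K> with FIRST {s, t}; in <K>-><D> <K> <S> <K> (occurrence 2), the suffix after <K> is empty (adds nothing new); in <A>-><S> <A> v <K>, the suffix after <K> is empty, so FOLLOW(<K>) ⊇ FOLLOW(<A>) = {$, s, t, v}. Thus FOLLOW(<K>) = {$, s, t, v}.
FOLLOW(<D>): in <K>-><D> <K> <S> <K>, <D> is followed by <K> <S> <K> with FIRST {s, t}; in <A>->t <A> <D>, the suffix after <D> is empty, so FOLLOW(<D>) ⊇ FOLLOW(<A>) = {$, s, t, v}. Thus FOLLOW(<D>) = {$, s, t, v}.

{$, s, t, v}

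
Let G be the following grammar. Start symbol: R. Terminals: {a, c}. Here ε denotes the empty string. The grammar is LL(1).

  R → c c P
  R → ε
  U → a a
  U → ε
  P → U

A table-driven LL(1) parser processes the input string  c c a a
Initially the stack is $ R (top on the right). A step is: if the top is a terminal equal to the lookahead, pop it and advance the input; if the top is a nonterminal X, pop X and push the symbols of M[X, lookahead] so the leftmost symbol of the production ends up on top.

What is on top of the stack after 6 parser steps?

a

step 1: stack=$ R  input=c c a a $  — expand R → c c P
step 2: stack=$ P c c  input=c c a a $  — match c
step 3: stack=$ P c  input=c a a $  — match c
step 4: stack=$ P  input=a a $  — expand P → U
step 5: stack=$ U  input=a a $  — expand U → a a
step 6: stack=$ a a  input=a a $  — match a
Stack after step 6: $ a (top = a).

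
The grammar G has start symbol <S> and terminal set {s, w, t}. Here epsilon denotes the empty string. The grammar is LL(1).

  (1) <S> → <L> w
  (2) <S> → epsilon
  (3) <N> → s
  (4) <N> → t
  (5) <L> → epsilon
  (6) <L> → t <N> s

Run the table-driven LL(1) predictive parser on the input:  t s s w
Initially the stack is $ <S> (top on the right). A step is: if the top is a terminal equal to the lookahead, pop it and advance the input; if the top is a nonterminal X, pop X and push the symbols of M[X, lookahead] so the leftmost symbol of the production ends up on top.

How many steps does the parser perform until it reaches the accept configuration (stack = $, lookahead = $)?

step 1: stack=$ <S>  input=t s s w $  — expand <S> → <L> w
step 2: stack=$ w <L>  input=t s s w $  — expand <L> → t <N> s
step 3: stack=$ w s <N> t  input=t s s w $  — match t
step 4: stack=$ w s <N>  input=s s w $  — expand <N> → s
step 5: stack=$ w s s  input=s s w $  — match s
step 6: stack=$ w s  input=s w $  — match s
step 7: stack=$ w  input=w $  — match w
Accept reached after 7 steps.

7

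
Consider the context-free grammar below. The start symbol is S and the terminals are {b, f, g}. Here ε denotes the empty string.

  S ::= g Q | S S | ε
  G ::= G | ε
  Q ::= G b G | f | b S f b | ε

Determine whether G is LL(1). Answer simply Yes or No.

FIRST(S) = {ε, g}
FIRST(G) = {ε}
FIRST(Q) = {ε, b, f}
FOLLOW(S) = {$, f, g}
FOLLOW(G) = {$, b, f, g}
FOLLOW(Q) = {$, f, g}
Cell M[G, $] receives both G ::= G and G ::= ε — the grammar is not LL(1).

No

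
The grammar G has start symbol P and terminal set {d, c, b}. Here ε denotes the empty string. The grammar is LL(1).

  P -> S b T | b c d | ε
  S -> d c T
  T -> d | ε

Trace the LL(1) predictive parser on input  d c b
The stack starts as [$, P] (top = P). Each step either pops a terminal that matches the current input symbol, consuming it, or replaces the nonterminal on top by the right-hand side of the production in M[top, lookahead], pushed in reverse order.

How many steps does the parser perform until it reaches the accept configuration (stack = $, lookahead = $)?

7

step 1: stack=$ P  input=d c b $  — expand P -> S b T
step 2: stack=$ T b S  input=d c b $  — expand S -> d c T
step 3: stack=$ T b T c d  input=d c b $  — match d
step 4: stack=$ T b T c  input=c b $  — match c
step 5: stack=$ T b T  input=b $  — expand T -> ε
step 6: stack=$ T b  input=b $  — match b
step 7: stack=$ T  input=$  — expand T -> ε
Accept reached after 7 steps.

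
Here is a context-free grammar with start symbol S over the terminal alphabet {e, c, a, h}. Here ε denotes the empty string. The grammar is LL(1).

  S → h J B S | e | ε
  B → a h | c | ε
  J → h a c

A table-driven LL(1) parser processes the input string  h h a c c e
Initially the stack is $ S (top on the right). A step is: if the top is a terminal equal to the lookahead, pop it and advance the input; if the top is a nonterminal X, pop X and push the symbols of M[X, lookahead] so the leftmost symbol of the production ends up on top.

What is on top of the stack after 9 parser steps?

     Stack        Input          Action
  1  $ S          h h a c c e $  expand S → h J B S
  2  $ S B J h    h h a c c e $  match h
  3  $ S B J      h a c c e $    expand J → h a c
  4  $ S B c a h  h a c c e $    match h
  5  $ S B c a    a c c e $      match a
  6  $ S B c      c c e $        match c
  7  $ S B        c e $          expand B → c
  8  $ S c        c e $          match c
  9  $ S          e $            expand S → e
Stack after step 9: $ e (top = e).

e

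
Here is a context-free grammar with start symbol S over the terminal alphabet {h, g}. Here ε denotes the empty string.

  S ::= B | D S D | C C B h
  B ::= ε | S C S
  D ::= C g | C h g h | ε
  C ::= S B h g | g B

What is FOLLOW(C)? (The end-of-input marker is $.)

{$, g, h}

FIRST(S) = {ε, g, h}  (via B, D S D, C C B h)
FIRST(B) = {ε, g, h}  (via S C S)
FIRST(C) = {g, h}  (via S B h g)
FIRST(D) = {ε, g, h}  (via C g, C h g h)
FOLLOW(S) includes $ since S is the start symbol.
FOLLOW(S): in S::=D S D, S is followed by D with FIRST {ε, g, h}; in S::=D S D, the suffix after S is nullable (adds nothing new); in B::=S C S (occurrence 1), S is followed by C S with FIRST {g, h}; in B::=S C S (occurrence 2), the suffix after S is empty, so FOLLOW(S) ⊇ FOLLOW(B) = {$, g, h}; in C::=S B h g, S is followed by B h g with FIRST {g, h}. Thus FOLLOW(S) = {$, g, h}.
FOLLOW(D): in S::=D S D (occurrence 1), D is followed by S D with FIRST {ε, g, h}; in S::=D S D (occurrence 1), the suffix after D is nullable, so FOLLOW(D) ⊇ FOLLOW(S) = {$, g, h}; in S::=D S D (occurrence 2), the suffix after D is empty, so FOLLOW(D) ⊇ FOLLOW(S) = {$, g, h}. Thus FOLLOW(D) = {$, g, h}.
FOLLOW(B): in S::=B, the suffix after B is empty, so FOLLOW(B) ⊇ FOLLOW(S) = {$, g, h}; in S::=C C B h, B is followed by h with FIRST {h}; in C::=S B h g, B is followed by h g with FIRST {h}; in C::=g B, the suffix after B is empty, so FOLLOW(B) ⊇ FOLLOW(C) = {$, g, h}. Thus FOLLOW(B) = {$, g, h}.
FOLLOW(C): in S::=C C B h (occurrence 1), C is followed by C B h with FIRST {g, h}; in S::=C C B h (occurrence 2), C is followed by B h with FIRST {g, h}; in B::=S C S, C is followed by S with FIRST {ε, g, h}; in B::=S C S, the suffix after C is nullable, so FOLLOW(C) ⊇ FOLLOW(B) = {$, g, h}; in D::=C g, C is followed by g with FIRST {g}; in D::=C h g h, C is followed by h g h with FIRST {h}. Thus FOLLOW(C) = {$, g, h}.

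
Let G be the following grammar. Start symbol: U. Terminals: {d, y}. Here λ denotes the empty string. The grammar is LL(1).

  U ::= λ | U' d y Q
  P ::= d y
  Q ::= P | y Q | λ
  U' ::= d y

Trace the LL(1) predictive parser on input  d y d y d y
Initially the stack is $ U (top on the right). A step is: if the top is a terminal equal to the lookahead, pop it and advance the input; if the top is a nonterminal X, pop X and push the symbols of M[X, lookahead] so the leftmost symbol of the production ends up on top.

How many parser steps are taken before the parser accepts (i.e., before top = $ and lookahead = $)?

      Stack        Input          Action
   1  $ U          d y d y d y $  expand U ::= U' d y Q
   2  $ Q y d U'   d y d y d y $  expand U' ::= d y
   3  $ Q y d y d  d y d y d y $  match d
   4  $ Q y d y    y d y d y $    match y
   5  $ Q y d      d y d y $      match d
   6  $ Q y        y d y $        match y
   7  $ Q          d y $          expand Q ::= P
   8  $ P          d y $          expand P ::= d y
   9  $ y d        d y $          match d
  10  $ y          y $            match y
Accept reached after 10 steps.

10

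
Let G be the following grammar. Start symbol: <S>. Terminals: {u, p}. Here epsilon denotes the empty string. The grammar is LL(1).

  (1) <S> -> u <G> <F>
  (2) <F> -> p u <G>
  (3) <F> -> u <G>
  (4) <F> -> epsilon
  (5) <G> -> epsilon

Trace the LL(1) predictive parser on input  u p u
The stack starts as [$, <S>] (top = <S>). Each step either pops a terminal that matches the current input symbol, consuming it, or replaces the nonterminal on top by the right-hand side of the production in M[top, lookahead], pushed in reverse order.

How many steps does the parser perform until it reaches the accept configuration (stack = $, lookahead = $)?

7

     Stack        Input    Action
  1  $ <S>        u p u $  expand <S> -> u <G> <F>
  2  $ <F> <G> u  u p u $  match u
  3  $ <F> <G>    p u $    expand <G> -> epsilon
  4  $ <F>        p u $    expand <F> -> p u <G>
  5  $ <G> u p    p u $    match p
  6  $ <G> u      u $      match u
  7  $ <G>        $        expand <G> -> epsilon
Accept reached after 7 steps.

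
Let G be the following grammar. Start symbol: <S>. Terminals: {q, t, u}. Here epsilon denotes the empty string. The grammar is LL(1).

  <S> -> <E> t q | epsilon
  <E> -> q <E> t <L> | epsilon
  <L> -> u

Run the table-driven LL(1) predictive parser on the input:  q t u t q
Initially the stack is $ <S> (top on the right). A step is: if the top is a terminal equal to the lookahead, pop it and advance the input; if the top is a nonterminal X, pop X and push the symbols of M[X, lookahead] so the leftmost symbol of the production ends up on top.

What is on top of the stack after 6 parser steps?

step 1: stack=$ <S>  input=q t u t q $  — expand <S> -> <E> t q
step 2: stack=$ q t <E>  input=q t u t q $  — expand <E> -> q <E> t <L>
step 3: stack=$ q t <L> t <E> q  input=q t u t q $  — match q
step 4: stack=$ q t <L> t <E>  input=t u t q $  — expand <E> -> epsilon
step 5: stack=$ q t <L> t  input=t u t q $  — match t
step 6: stack=$ q t <L>  input=u t q $  — expand <L> -> u
Stack after step 6: $ q t u (top = u).

u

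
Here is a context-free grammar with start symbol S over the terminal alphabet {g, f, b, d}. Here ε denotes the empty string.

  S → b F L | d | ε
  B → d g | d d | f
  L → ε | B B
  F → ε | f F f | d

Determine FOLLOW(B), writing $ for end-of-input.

{$, d, f}

FIRST(S): from S→b F L we get {b}; from S→d we get {d}; from S→ε we get {ε}. So FIRST(S) = {ε, b, d}.
FIRST(B): from B→d g we get {d}; from B→d d we get {d}; from B→f we get {f}. So FIRST(B) = {d, f}.
FIRST(F): from F→ε we get {ε}; from F→f F f we get {f}; from F→d we get {d}. So FIRST(F) = {ε, d, f}.
FIRST(L): from L→ε we get {ε}; from L→B B we get {d, f}. So FIRST(L) = {ε, d, f}.
FOLLOW(S) includes $ since S is the start symbol.
FOLLOW(S): S appears on no right-hand side. Thus FOLLOW(S) = {$}.
FOLLOW(L): in S→b F L, the suffix after L is empty, so FOLLOW(L) ⊇ FOLLOW(S) = {$}. Thus FOLLOW(L) = {$}.
FOLLOW(B): in L→B B (occurrence 1), B is followed by B with FIRST {d, f}; in L→B B (occurrence 2), the suffix after B is empty, so FOLLOW(B) ⊇ FOLLOW(L) = {$}. Thus FOLLOW(B) = {$, d, f}.
FOLLOW(F): in S→b F L, F is followed by L with FIRST {ε, d, f}; in S→b F L, the suffix after F is nullable, so FOLLOW(F) ⊇ FOLLOW(S) = {$}; in F→f F f, F is followed by f with FIRST {f}. Thus FOLLOW(F) = {$, d, f}.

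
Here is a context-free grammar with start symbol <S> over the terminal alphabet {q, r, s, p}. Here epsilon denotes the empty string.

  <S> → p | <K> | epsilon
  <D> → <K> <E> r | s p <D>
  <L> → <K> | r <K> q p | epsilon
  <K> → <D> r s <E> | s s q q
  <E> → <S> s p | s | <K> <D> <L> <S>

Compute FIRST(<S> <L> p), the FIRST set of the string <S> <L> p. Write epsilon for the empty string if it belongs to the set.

FIRST(<S>): from <S>→p we get {p}; from <S>→<K> we get {s}; from <S>→epsilon we get {epsilon}. So FIRST(<S>) = {epsilon, p, s}.
FIRST(<D>): from <D>→<K> <E> r we get {s}; from <D>→s p <D> we get {s}. So FIRST(<D>) = {s}.
FIRST(<K>): from <K>→<D> r s <E> we get {s}; from <K>→s s q q we get {s}. So FIRST(<K>) = {s}.
FIRST(<L>): from <L>→<K> we get {s}; from <L>→r <K> q p we get {r}; from <L>→epsilon we get {epsilon}. So FIRST(<L>) = {epsilon, r, s}.
FIRST(<E>): from <E>→<S> s p we get {p, s}; from <E>→s we get {s}; from <E>→<K> <D> <L> <S> we get {s}. So FIRST(<E>) = {p, s}.
FIRST(<S> <L> p): take FIRST of each symbol in turn, carrying on past any symbol whose FIRST contains epsilon; result {p, r, s}.

{p, r, s}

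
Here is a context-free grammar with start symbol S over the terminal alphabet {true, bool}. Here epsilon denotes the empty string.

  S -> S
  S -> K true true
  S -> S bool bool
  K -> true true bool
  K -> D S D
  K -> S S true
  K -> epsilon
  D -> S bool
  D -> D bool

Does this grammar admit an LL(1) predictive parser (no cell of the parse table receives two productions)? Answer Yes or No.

FIRST(S) = {true}
FIRST(K) = {epsilon, true}
FIRST(D) = {true}
FOLLOW(S) = {$, bool, true}
FOLLOW(K) = {true}
FOLLOW(D) = {bool, true}
Cell M[D, true] receives both D -> S bool and D -> D bool — the grammar is not LL(1).

No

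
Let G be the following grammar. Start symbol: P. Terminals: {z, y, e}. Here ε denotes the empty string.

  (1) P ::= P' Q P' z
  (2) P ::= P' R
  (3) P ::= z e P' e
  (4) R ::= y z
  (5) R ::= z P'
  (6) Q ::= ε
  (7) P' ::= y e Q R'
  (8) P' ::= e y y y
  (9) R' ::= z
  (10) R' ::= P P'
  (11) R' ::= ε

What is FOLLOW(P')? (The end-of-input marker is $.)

{$, e, y, z}

FIRST(R): from R::=y z we get {y}; from R::=z P' we get {z}. So FIRST(R) = {y, z}.
FIRST(Q): from Q::=ε we get {ε}. So FIRST(Q) = {ε}.
FIRST(P'): from P'::=y e Q R' we get {y}; from P'::=e y y y we get {e}. So FIRST(P') = {e, y}.
FIRST(P): from P::=P' Q P' z we get {e, y}; from P::=P' R we get {e, y}; from P::=z e P' e we get {z}. So FIRST(P) = {e, y, z}.
FIRST(R'): from R'::=z we get {z}; from R'::=P P' we get {e, y, z}; from R'::=ε we get {ε}. So FIRST(R') = {ε, e, y, z}.
FOLLOW(P) includes $ since P is the start symbol.
FOLLOW(P): in R'::=P P', P is followed by P' with FIRST {e, y}. Thus FOLLOW(P) = {$, e, y}.
FOLLOW(R): in P::=P' R, the suffix after R is empty, so FOLLOW(R) ⊇ FOLLOW(P) = {$, e, y}. Thus FOLLOW(R) = {$, e, y}.
FOLLOW(Q): in P::=P' Q P' z, Q is followed by P' z with FIRST {e, y}; in P'::=y e Q R', Q is followed by R' with FIRST {ε, e, y, z}; in P'::=y e Q R', the suffix after Q is nullable, so FOLLOW(Q) ⊇ FOLLOW(P') = {$, e, y, z}. Thus FOLLOW(Q) = {$, e, y, z}.
FOLLOW(P'): in P::=P' Q P' z (occurrence 1), P' is followed by Q P' z with FIRST {e, y}; in P::=P' Q P' z (occurrence 2), P' is followed by z with FIRST {z}; in P::=P' R, P' is followed by R with FIRST {y, z}; in P::=z e P' e, P' is followed by e with FIRST {e}; in R::=z P', the suffix after P' is empty, so FOLLOW(P') ⊇ FOLLOW(R) = {$, e, y}; in R'::=P P', the suffix after P' is empty, so FOLLOW(P') ⊇ FOLLOW(R') = {$, e, y, z}. Thus FOLLOW(P') = {$, e, y, z}.
FOLLOW(R'): in P'::=y e Q R', the suffix after R' is empty, so FOLLOW(R') ⊇ FOLLOW(P') = {$, e, y, z}. Thus FOLLOW(R') = {$, e, y, z}.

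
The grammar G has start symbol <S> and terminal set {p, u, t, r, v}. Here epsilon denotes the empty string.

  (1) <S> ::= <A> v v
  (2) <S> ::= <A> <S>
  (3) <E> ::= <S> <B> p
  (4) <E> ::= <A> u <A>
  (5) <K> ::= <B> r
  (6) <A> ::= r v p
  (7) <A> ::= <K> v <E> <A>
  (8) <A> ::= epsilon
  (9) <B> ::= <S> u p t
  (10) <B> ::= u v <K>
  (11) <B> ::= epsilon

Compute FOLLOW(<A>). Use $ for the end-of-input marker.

{r, u, v}

FIRST(<S>) = {r, u, v}  (via <A> v v, <A> <S>)
FIRST(<B>) = {epsilon, r, u, v}  (via <S> u p t)
FIRST(<K>) = {r, u, v}  (via <B> r)
FIRST(<A>) = {epsilon, r, u, v}  (via <K> v <E> <A>)
FIRST(<E>) = {r, u, v}  (via <S> <B> p, <A> u <A>)
FOLLOW(<S>) includes $ since <S> is the start symbol.
FOLLOW(<S>): in <S>::=<A> <S>, the suffix after <S> is empty (adds nothing new); in <E>::=<S> <B> p, <S> is followed by <B> p with FIRST {p, r, u, v}; in <B>::=<S> u p t, <S> is followed by u p t with FIRST {u}. Thus FOLLOW(<S>) = {$, p, r, u, v}.
FOLLOW(<B>): in <E>::=<S> <B> p, <B> is followed by p with FIRST {p}; in <K>::=<B> r, <B> is followed by r with FIRST {r}. Thus FOLLOW(<B>) = {p, r}.
FOLLOW(<K>): in <A>::=<K> v <E> <A>, <K> is followed by v <E> <A> with FIRST {v}; in <B>::=u v <K>, the suffix after <K> is empty, so FOLLOW(<K>) ⊇ FOLLOW(<B>) = {p, r}. Thus FOLLOW(<K>) = {p, r, v}.
FOLLOW(<E>): in <A>::=<K> v <E> <A>, <E> is followed by <A> with FIRST {epsilon, r, u, v}; in <A>::=<K> v <E> <A>, the suffix after <E> is nullable, so FOLLOW(<E>) ⊇ FOLLOW(<A>) = {r, u, v}. Thus FOLLOW(<E>) = {r, u, v}.
FOLLOW(<A>): in <S>::=<A> v v, <A> is followed by v v with FIRST {v}; in <S>::=<A> <S>, <A> is followed by <S> with FIRST {r, u, v}; in <E>::=<A> u <A> (occurrence 1), <A> is followed by u <A> with FIRST {u}; in <E>::=<A> u <A> (occurrence 2), the suffix after <A> is empty, so FOLLOW(<A>) ⊇ FOLLOW(<E>) = {r, u, v}; in <A>::=<K> v <E> <A>, the suffix after <A> is empty (adds nothing new). Thus FOLLOW(<A>) = {r, u, v}.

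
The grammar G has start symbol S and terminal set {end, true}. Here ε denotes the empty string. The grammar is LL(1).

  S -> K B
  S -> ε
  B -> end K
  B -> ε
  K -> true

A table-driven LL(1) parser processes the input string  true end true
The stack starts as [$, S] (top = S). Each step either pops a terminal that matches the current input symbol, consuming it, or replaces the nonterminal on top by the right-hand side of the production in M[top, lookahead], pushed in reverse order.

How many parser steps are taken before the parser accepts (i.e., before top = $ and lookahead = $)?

step 1: stack=$ S  input=true end true $  — expand S -> K B
step 2: stack=$ B K  input=true end true $  — expand K -> true
step 3: stack=$ B true  input=true end true $  — match true
step 4: stack=$ B  input=end true $  — expand B -> end K
step 5: stack=$ K end  input=end true $  — match end
step 6: stack=$ K  input=true $  — expand K -> true
step 7: stack=$ true  input=true $  — match true
Accept reached after 7 steps.

7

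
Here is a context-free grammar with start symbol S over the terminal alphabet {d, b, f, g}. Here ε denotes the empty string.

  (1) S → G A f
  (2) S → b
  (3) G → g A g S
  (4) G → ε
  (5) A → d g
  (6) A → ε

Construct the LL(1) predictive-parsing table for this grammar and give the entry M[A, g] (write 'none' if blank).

A → ε

FIRST(G) = {ε, g}
FIRST(A) = {ε, d}
FIRST(S) = {b, d, f, g}  (via G A f)
FOLLOW(S) includes $ since S is the start symbol.
FOLLOW(A): in S→G A f, A is followed by f with FIRST {f}; in G→g A g S, A is followed by g S with FIRST {g}. Thus FOLLOW(A) = {f, g}.
For A → d g: FIRST(d g) = {d}, so it goes in M[A, t] for t ∈ {d}.
For A → ε: FIRST(ε) = {ε}, so it goes in M[A, t] for t ∈ {}; since ε ∈ FIRST, also for every t ∈ FOLLOW(A) = {f, g}.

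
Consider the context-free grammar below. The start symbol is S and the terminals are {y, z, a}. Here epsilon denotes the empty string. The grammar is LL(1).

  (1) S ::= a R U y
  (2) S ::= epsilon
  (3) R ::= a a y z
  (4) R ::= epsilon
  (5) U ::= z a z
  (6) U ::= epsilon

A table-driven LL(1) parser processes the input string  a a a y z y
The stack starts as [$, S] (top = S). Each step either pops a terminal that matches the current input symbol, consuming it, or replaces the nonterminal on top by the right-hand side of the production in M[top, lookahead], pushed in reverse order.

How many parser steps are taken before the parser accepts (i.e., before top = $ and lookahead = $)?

     Stack          Input          Action
  1  $ S            a a a y z y $  expand S ::= a R U y
  2  $ y U R a      a a a y z y $  match a
  3  $ y U R        a a y z y $    expand R ::= a a y z
  4  $ y U z y a a  a a y z y $    match a
  5  $ y U z y a    a y z y $      match a
  6  $ y U z y      y z y $        match y
  7  $ y U z        z y $          match z
  8  $ y U          y $            expand U ::= epsilon
  9  $ y            y $            match y
Accept reached after 9 steps.

9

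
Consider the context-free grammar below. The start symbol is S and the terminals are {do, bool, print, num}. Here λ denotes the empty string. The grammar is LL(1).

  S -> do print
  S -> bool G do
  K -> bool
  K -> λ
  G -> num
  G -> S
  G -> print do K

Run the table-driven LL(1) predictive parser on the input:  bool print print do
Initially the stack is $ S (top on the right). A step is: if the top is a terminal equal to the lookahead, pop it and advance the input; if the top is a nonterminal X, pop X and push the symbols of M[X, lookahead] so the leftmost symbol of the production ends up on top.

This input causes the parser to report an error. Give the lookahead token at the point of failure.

print

step 1: stack=$ S  input=bool print print do $  — expand S -> bool G do
step 2: stack=$ do G bool  input=bool print print do $  — match bool
step 3: stack=$ do G  input=print print do $  — expand G -> print do K
step 4: stack=$ do K do print  input=print print do $  — match print
step 5: stack=$ do K do  input=print do $  — error: top is terminal do but lookahead is print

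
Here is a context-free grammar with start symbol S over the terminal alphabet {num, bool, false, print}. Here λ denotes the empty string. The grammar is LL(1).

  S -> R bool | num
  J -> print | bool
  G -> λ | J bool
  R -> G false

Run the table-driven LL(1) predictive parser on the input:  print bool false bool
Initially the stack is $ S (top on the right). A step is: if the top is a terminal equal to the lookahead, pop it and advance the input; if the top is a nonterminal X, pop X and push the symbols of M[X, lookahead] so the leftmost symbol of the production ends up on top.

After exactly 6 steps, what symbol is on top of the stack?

false

     Stack                    Input                    Action
  1  $ S                      print bool false bool $  expand S -> R bool
  2  $ bool R                 print bool false bool $  expand R -> G false
  3  $ bool false G           print bool false bool $  expand G -> J bool
  4  $ bool false bool J      print bool false bool $  expand J -> print
  5  $ bool false bool print  print bool false bool $  match print
  6  $ bool false bool        bool false bool $        match bool
Stack after step 6: $ bool false (top = false).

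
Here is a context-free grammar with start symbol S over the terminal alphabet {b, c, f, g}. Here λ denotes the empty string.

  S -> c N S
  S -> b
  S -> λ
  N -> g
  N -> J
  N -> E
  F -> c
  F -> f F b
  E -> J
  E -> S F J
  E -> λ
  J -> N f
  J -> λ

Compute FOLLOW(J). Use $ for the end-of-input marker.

FIRST(S): from S->c N S we get {c}; from S->b we get {b}; from S->λ we get {λ}. So FIRST(S) = {λ, b, c}.
FIRST(F): from F->c we get {c}; from F->f F b we get {f}. So FIRST(F) = {c, f}.
FIRST(N): from N->g we get {g}; from N->J we get {λ, b, c, f, g}; from N->E we get {λ, b, c, f, g}. So FIRST(N) = {λ, b, c, f, g}.
FIRST(J): from J->N f we get {b, c, f, g}; from J->λ we get {λ}. So FIRST(J) = {λ, b, c, f, g}.
FIRST(E): from E->J we get {λ, b, c, f, g}; from E->S F J we get {b, c, f}; from E->λ we get {λ}. So FIRST(E) = {λ, b, c, f, g}.
FOLLOW(S) includes $ since S is the start symbol.
FOLLOW(S): in S->c N S, the suffix after S is empty (adds nothing new); in E->S F J, S is followed by F J with FIRST {c, f}. Thus FOLLOW(S) = {$, c, f}.
FOLLOW(N): in S->c N S, N is followed by S with FIRST {λ, b, c}; in S->c N S, the suffix after N is nullable, so FOLLOW(N) ⊇ FOLLOW(S) = {$, c, f}; in J->N f, N is followed by f with FIRST {f}. Thus FOLLOW(N) = {$, b, c, f}.
FOLLOW(E): in N->E, the suffix after E is empty, so FOLLOW(E) ⊇ FOLLOW(N) = {$, b, c, f}. Thus FOLLOW(E) = {$, b, c, f}.
FOLLOW(F): in F->f F b, F is followed by b with FIRST {b}; in E->S F J, F is followed by J with FIRST {λ, b, c, f, g}; in E->S F J, the suffix after F is nullable, so FOLLOW(F) ⊇ FOLLOW(E) = {$, b, c, f}. Thus FOLLOW(F) = {$, b, c, f, g}.
FOLLOW(J): in N->J, the suffix after J is empty, so FOLLOW(J) ⊇ FOLLOW(N) = {$, b, c, f}; in E->J, the suffix after J is empty, so FOLLOW(J) ⊇ FOLLOW(E) = {$, b, c, f}; in E->S F J, the suffix after J is empty, so FOLLOW(J) ⊇ FOLLOW(E) = {$, b, c, f}. Thus FOLLOW(J) = {$, b, c, f}.

{$, b, c, f}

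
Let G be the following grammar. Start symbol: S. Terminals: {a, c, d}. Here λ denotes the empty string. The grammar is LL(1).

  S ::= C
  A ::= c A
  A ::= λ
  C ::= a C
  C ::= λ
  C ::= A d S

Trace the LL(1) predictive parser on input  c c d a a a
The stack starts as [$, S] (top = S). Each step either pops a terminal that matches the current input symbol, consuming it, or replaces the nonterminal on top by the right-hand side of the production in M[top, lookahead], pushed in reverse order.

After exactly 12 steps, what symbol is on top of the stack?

a

      Stack      Input          Action
   1  $ S        c c d a a a $  expand S ::= C
   2  $ C        c c d a a a $  expand C ::= A d S
   3  $ S d A    c c d a a a $  expand A ::= c A
   4  $ S d A c  c c d a a a $  match c
   5  $ S d A    c d a a a $    expand A ::= c A
   6  $ S d A c  c d a a a $    match c
   7  $ S d A    d a a a $      expand A ::= λ
   8  $ S d      d a a a $      match d
   9  $ S        a a a $        expand S ::= C
  10  $ C        a a a $        expand C ::= a C
  11  $ C a      a a a $        match a
  12  $ C        a a $          expand C ::= a C
Stack after step 12: $ C a (top = a).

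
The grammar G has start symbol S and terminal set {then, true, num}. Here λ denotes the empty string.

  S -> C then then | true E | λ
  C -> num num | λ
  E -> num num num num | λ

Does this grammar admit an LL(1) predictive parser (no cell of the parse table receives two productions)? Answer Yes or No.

FIRST(S) = {λ, num, then, true}
FIRST(C) = {λ, num}
FIRST(E) = {λ, num}
FOLLOW(S) = {$}
FOLLOW(C) = {then}
FOLLOW(E) = {$}
Each cell of M receives at most one production.

Yes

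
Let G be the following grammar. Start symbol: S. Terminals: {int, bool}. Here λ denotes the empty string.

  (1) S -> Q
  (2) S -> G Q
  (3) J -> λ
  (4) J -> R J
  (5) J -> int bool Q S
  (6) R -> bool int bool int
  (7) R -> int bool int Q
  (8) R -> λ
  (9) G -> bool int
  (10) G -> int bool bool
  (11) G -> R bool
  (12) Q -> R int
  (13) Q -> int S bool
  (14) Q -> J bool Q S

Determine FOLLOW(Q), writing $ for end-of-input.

{$, bool, int}

FIRST(R): from R->bool int bool int we get {bool}; from R->int bool int Q we get {int}; from R->λ we get {λ}. So FIRST(R) = {λ, bool, int}.
FIRST(J): from J->λ we get {λ}; from J->R J we get {λ, bool, int}; from J->int bool Q S we get {int}. So FIRST(J) = {λ, bool, int}.
FIRST(G): from G->bool int we get {bool}; from G->int bool bool we get {int}; from G->R bool we get {bool, int}. So FIRST(G) = {bool, int}.
FIRST(Q): from Q->R int we get {bool, int}; from Q->int S bool we get {int}; from Q->J bool Q S we get {bool, int}. So FIRST(Q) = {bool, int}.
FIRST(S): from S->Q we get {bool, int}; from S->G Q we get {bool, int}. So FIRST(S) = {bool, int}.
FOLLOW(S) includes $ since S is the start symbol.
FOLLOW(J): in J->R J, the suffix after J is empty (adds nothing new); in Q->J bool Q S, J is followed by bool Q S with FIRST {bool}. Thus FOLLOW(J) = {bool}.
FOLLOW(R): in J->R J, R is followed by J with FIRST {λ, bool, int}; in J->R J, the suffix after R is nullable, so FOLLOW(R) ⊇ FOLLOW(J) = {bool}; in G->R bool, R is followed by bool with FIRST {bool}; in Q->R int, R is followed by int with FIRST {int}. Thus FOLLOW(R) = {bool, int}.
FOLLOW(G): in S->G Q, G is followed by Q with FIRST {bool, int}. Thus FOLLOW(G) = {bool, int}.
FOLLOW(S): in J->int bool Q S, the suffix after S is empty, so FOLLOW(S) ⊇ FOLLOW(J) = {bool}; in Q->int S bool, S is followed by bool with FIRST {bool}; in Q->J bool Q S, the suffix after S is empty, so FOLLOW(S) ⊇ FOLLOW(Q) = {$, bool, int}. Thus FOLLOW(S) = {$, bool, int}.
FOLLOW(Q): in S->Q, the suffix after Q is empty, so FOLLOW(Q) ⊇ FOLLOW(S) = {$, bool, int}; in S->G Q, the suffix after Q is empty, so FOLLOW(Q) ⊇ FOLLOW(S) = {$, bool, int}; in J->int bool Q S, Q is followed by S with FIRST {bool, int}; in R->int bool int Q, the suffix after Q is empty, so FOLLOW(Q) ⊇ FOLLOW(R) = {bool, int}; in Q->J bool Q S, Q is followed by S with FIRST {bool, int}. Thus FOLLOW(Q) = {$, bool, int}.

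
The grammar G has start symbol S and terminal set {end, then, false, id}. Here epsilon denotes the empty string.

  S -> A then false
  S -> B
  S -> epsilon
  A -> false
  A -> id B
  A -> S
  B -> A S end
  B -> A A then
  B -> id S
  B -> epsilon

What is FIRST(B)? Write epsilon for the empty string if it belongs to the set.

FIRST(S): from S->A then false we get {end, false, id, then}; from S->B we get {epsilon, end, false, id, then}; from S->epsilon we get {epsilon}. So FIRST(S) = {epsilon, end, false, id, then}.
FIRST(A): from A->false we get {false}; from A->id B we get {id}; from A->S we get {epsilon, end, false, id, then}. So FIRST(A) = {epsilon, end, false, id, then}.
FIRST(B): from B->A S end we get {end, false, id, then}; from B->A A then we get {end, false, id, then}; from B->id S we get {id}; from B->epsilon we get {epsilon}. So FIRST(B) = {epsilon, end, false, id, then}.

{epsilon, end, false, id, then}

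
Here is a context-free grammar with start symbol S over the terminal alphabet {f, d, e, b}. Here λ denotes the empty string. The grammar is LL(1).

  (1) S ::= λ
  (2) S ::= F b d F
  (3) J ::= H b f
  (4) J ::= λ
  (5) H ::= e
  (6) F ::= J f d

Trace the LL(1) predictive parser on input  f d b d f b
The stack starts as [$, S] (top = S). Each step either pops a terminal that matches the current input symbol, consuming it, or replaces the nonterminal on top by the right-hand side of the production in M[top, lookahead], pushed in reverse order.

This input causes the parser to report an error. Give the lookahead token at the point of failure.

      Stack          Input          Action
   1  $ S            f d b d f b $  expand S ::= F b d F
   2  $ F d b F      f d b d f b $  expand F ::= J f d
   3  $ F d b d f J  f d b d f b $  expand J ::= λ
   4  $ F d b d f    f d b d f b $  match f
   5  $ F d b d      d b d f b $    match d
   6  $ F d b        b d f b $      match b
   7  $ F d          d f b $        match d
   8  $ F            f b $          expand F ::= J f d
   9  $ d f J        f b $          expand J ::= λ
  10  $ d f          f b $          match f
  11  $ d            b $            error: top is terminal d but lookahead is b

b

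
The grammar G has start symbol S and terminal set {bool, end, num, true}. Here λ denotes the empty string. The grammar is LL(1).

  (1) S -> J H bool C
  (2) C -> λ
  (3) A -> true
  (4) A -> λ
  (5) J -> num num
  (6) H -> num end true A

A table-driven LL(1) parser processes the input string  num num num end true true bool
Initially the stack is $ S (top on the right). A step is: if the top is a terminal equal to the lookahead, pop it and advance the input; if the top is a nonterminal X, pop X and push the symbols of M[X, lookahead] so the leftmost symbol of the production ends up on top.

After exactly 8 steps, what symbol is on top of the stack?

A

step 1: stack=$ S  input=num num num end true true bool $  — expand S -> J H bool C
step 2: stack=$ C bool H J  input=num num num end true true bool $  — expand J -> num num
step 3: stack=$ C bool H num num  input=num num num end true true bool $  — match num
step 4: stack=$ C bool H num  input=num num end true true bool $  — match num
step 5: stack=$ C bool H  input=num end true true bool $  — expand H -> num end true A
step 6: stack=$ C bool A true end num  input=num end true true bool $  — match num
step 7: stack=$ C bool A true end  input=end true true bool $  — match end
step 8: stack=$ C bool A true  input=true true bool $  — match true
Stack after step 8: $ C bool A (top = A).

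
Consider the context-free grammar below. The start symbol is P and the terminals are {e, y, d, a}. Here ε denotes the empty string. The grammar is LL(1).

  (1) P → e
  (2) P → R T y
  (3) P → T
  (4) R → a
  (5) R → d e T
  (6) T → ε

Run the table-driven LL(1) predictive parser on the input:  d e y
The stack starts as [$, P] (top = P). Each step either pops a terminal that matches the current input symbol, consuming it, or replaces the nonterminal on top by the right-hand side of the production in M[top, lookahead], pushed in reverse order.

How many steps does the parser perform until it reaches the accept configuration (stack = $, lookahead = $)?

7

     Stack        Input    Action
  1  $ P          d e y $  expand P → R T y
  2  $ y T R      d e y $  expand R → d e T
  3  $ y T T e d  d e y $  match d
  4  $ y T T e    e y $    match e
  5  $ y T T      y $      expand T → ε
  6  $ y T        y $      expand T → ε
  7  $ y          y $      match y
Accept reached after 7 steps.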